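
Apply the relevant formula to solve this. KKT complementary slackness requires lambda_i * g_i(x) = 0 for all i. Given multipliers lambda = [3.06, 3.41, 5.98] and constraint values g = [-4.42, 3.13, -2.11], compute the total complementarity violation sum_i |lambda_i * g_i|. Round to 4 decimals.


KKT complementary slackness check:
lambda_1 * g_1 = 3.06 * -4.42 = -13.5252
lambda_2 * g_2 = 3.41 * 3.13 = 10.6733
lambda_3 * g_3 = 5.98 * -2.11 = -12.6178
Total violation = 13.5252 + 10.6733 + 12.6178 = 36.8163


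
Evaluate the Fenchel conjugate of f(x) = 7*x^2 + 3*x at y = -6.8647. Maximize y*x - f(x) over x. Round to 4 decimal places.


f*(y) = sup_x {y*x - a*x^2 - b*x} = sup_x {(y-b)*x - a*x^2}
FOC: (y - b) - 2a*x = 0 => x* = (y - b)/(2a)
x* = (-6.8647 - 3)/(2*7) = -0.7046
f*(-6.8647) = (y-b)^2/(4a) = (-6.8647 - 3)^2/(4*7)
= 97.3123/28 = 3.4754


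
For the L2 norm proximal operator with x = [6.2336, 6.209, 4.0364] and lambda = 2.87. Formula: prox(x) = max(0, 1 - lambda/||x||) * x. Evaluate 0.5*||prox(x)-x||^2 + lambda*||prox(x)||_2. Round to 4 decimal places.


Step 1: Compute ||x||.
||x|| = 9.68
Step 2: Compute scaling factor.
scale = max(0, 1 - 2.87/9.68) = 0.7035
Step 3: prox(x) = [4.3854, 4.3681, 2.8397]
||prox(x)|| = 6.81
Step 4: Proximal objective.
0.5*||prox-x||^2 = 4.1185
lambda*||prox|| = 19.5447
Total = 23.6631


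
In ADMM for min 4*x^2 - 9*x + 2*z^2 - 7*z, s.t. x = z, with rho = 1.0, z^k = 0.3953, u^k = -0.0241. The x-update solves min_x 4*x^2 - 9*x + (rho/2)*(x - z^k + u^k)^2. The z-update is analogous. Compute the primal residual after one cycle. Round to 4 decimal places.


ADMM iteration with rho = 1.0, z^k = 0.3953, u^k = -0.0241
Step 1: x-update.
Minimize 4*x^2 - 9*x + (1.0/2)*(x - 0.3953 - 0.0241)^2
FOC: (2*4 + 1.0)*x = 9 + 1.0*(0.3953 + 0.0241)
x^{k+1} = 1.0466
Step 2: z-update.
Minimize 2*z^2 - 7*z + (1.0/2)*(1.0466 - z - 0.0241)^2
FOC: (2*2 + 1.0)*z = 7 + 1.0*(1.0466 - 0.0241)
z^{k+1} = 1.6045
Step 3: u-update.
u^{k+1} = -0.0241 + 1.0466 - 1.6045 = -0.582
Step 4: Primal residual = |1.0466 - 1.6045| = 0.5579


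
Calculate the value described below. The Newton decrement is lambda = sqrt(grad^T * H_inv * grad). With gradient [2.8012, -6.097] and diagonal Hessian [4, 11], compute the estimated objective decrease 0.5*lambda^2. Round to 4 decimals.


Step 1: H is diagonal, so H^(-1) * g = [0.7003, -0.5543].
Step 2: g^T H^(-1) g = sum_i g_i^2 / H_ii
  = (2.8012)^2/4 + (-6.097)^2/11
  = 1.9617 + 3.3794 = 5.3411
Step 3: Objective decrease = 0.5 * g^T H^(-1) g = 2.6705


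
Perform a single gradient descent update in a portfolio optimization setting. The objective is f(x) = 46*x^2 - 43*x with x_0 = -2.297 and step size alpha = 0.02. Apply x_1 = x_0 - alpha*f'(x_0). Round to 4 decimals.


We compute the gradient at x_0 and apply the update.
f'(x) = 92*x - 43
f'(-2.297) = 92*-2.297 - 43 = -254.324
x_1 = -2.297 - 0.02*-254.324 = 2.7895


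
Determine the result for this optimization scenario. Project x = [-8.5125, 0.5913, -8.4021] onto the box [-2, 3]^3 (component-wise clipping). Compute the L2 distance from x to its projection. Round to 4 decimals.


Project each component onto [-2, 3].
clip(-8.5125) = -2.0, clip(0.5913) = 0.5913, clip(-8.4021) = -2.0
Projection = [-2.0, 0.5913, -2.0]
Squared diffs: [42.4127, 0.0, 40.9869]
Distance = sqrt(83.3996) = 9.1323


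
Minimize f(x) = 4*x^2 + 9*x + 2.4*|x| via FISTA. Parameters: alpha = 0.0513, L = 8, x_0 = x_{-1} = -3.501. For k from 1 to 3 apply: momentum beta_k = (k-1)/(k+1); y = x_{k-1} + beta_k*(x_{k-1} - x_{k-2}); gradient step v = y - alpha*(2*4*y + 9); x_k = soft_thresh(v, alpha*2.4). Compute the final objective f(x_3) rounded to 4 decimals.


FISTA on f(x) = 4*x^2 + 9*x + 2.4*|x|
L = 8, alpha = 0.0513
Iteration 1: beta = 0.0, y = -3.501 + 0.0*(-3.501 + 3.501) = -3.501
  grad(y) = -19.008, v = y - alpha*grad = -2.5259
  prox(v) = soft_thresh(-2.5259, 0.1231) = -2.4028
Iteration 2: beta = 0.3333, y = -2.4028 + 0.3333*(-2.4028 + 3.501) = -2.0367
  grad(y) = -7.2935, v = y - alpha*grad = -1.6625
  prox(v) = soft_thresh(-1.6625, 0.1231) = -1.5394
Iteration 3: beta = 0.5, y = -1.5394 + 0.5*(-1.5394 + 2.4028) = -1.1077
  grad(y) = 0.1381, v = y - alpha*grad = -1.1148
  prox(v) = soft_thresh(-1.1148, 0.1231) = -0.9917
f(x_3) = 4*(-0.9917)^2 + 9*(-0.9917) + 2.4*|-0.9917| = -2.6113


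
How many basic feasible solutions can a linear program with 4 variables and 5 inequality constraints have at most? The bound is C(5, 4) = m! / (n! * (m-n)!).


Each vertex corresponds to some choice of n active constraints out of m, so the number of vertices is at most C(m, n) = m! / (n!(m-n)!).
m = 5, n = 4
Numerator: 5 * 4 * 3 * 2
Denominator: 4! = 24
C(5, 4) = 5


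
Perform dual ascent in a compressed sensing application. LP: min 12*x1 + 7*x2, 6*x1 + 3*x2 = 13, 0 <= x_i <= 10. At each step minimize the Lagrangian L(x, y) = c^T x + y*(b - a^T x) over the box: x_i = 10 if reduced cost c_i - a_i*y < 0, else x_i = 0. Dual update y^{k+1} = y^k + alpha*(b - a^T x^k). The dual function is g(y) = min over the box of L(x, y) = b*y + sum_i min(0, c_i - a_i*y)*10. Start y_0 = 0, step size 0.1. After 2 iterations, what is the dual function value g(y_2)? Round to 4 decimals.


Dual ascent for LP: min 12*x1 + 7*x2, 6*x1 + 3*x2 = 13, 0 <= x_i <= 10
Step 1: y^k = 0.0, reduced costs: (12.0, 7.0)
  x^k = (0.0, 0.0), subgradient = b - a^T x = 13.0
  y^{k+1} = 0.0 + 0.1*13.0 = 1.3
Step 2: y^k = 1.3, reduced costs: (4.2, 3.1)
  x^k = (0.0, 0.0), subgradient = b - a^T x = 13.0
  y^{k+1} = 1.3 + 0.1*13.0 = 2.6
Dual objective at y_2 = 2.6: reduced costs (-3.6, -0.8), box minimizer x = (10.0, 10.0)
g(y_2) = b*y + (c1 - a1*y)*x1 + (c2 - a2*y)*x2 = 13*2.6 + (-3.6)*10.0 + (-0.8)*10.0 = 33.8 - 36.0 - 8.0 = -10.2


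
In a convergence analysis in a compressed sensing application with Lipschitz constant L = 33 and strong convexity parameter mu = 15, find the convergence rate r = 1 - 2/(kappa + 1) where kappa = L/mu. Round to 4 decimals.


Step 1: Compute the condition number.
kappa = L/mu = 33/15 = 2.2
Step 2: Compute the convergence rate.
r = 1 - 2/(kappa + 1) = 1 - 2*mu/(L + mu) = (L - mu)/(L + mu) = 18/48 = 0.375


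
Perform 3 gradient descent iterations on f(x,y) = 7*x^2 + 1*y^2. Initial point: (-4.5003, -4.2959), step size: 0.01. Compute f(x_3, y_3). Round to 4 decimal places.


Gradient descent on f(x,y) = 7*x^2 + 1*y^2.
Starting point: (-4.5003, -4.2959), alpha = 0.01
Step 1: grad_x = 2*7*-4.5003 = -63.0042, grad_y = 2*1*-4.2959 = -8.5918
  x_1 = -4.5003 - 0.01*-63.0042 = -3.8703
  y_1 = -4.2959 - 0.01*-8.5918 = -4.21
Step 2: grad_x = 2*7*-3.8703 = -54.1836, grad_y = 2*1*-4.21 = -8.42
  x_2 = -3.8703 - 0.01*-54.1836 = -3.3284
  y_2 = -4.21 - 0.01*-8.42 = -4.1258
Step 3: grad_x = 2*7*-3.3284 = -46.5979, grad_y = 2*1*-4.1258 = -8.2516
  x_3 = -3.3284 - 0.01*-46.5979 = -2.8624
  y_3 = -4.1258 - 0.01*-8.2516 = -4.0433
f(-2.8624, -4.0433) = 7*(-2.8624)^2 + 1*(-4.0433)^2 = 73.7031


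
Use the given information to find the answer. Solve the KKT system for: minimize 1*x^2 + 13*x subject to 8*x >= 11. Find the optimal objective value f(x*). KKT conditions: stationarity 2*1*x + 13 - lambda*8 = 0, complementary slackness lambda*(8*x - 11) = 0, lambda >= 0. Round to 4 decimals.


Step 1: Try lambda = 0 (constraint inactive).
x_unc = -13/(2*1) = -6.5
Check: 8*-6.5 = -52.0 < 11 -- violated!
Step 2: Constraint must be active: 8*x = 11
x* = 11/8 = 1.375
lambda = (2*1*1.375 + 13)/8 = 1.9688
Step 3: Compute optimal value.
f(x*) = 1*1.375^2 + 13*1.375 = 19.7656


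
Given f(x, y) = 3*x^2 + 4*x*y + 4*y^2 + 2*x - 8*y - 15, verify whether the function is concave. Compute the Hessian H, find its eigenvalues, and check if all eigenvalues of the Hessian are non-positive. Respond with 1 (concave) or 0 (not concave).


The Hessian of f(x,y) = 3*x^2 + 4*x*y + 4*y^2 + 2*x - 8*y - 15 is:
H = [[6, 4], [4, 8]]
Trace = 6 + 8 = 14
Determinant = 6*8 - (4)^2 = 32
Discriminant = (14)^2 - 4*32 = 68.0
Eigenvalues: lambda_1 = 2.8769, lambda_2 = 11.1231
The function is not concave.

0


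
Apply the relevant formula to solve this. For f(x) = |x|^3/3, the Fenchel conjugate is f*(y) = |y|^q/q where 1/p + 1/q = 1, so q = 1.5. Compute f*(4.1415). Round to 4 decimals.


The conjugate exponent q satisfies 1/p + 1/q = 1.
p = 3, so q = 3/(3 - 1) = 1.5
|y|^q = 4.1415^1.5 = 8.4282
f*(4.1415) = 8.4282 / 1.5 = 5.6188


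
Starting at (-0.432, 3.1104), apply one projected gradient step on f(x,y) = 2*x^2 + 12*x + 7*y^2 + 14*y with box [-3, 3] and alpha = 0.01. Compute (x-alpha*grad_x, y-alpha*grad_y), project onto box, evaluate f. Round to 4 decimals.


Step 1: Compute gradient at (-0.432, 3.1104).
grad_x = 2*2*-0.432 + 12 = 10.272
grad_y = 2*7*3.1104 + 14 = 57.5456
Step 2: Gradient step.
x_raw = -0.432 - 0.01*10.272 = -0.5347
y_raw = 3.1104 - 0.01*57.5456 = 2.5349
Step 3: Project onto [-3, 3].
x_proj = clip(-0.5347) = -0.5347
y_proj = clip(2.5349) = 2.5349
Step 4: Evaluate f.
f(-0.5347, 2.5349) = 74.626


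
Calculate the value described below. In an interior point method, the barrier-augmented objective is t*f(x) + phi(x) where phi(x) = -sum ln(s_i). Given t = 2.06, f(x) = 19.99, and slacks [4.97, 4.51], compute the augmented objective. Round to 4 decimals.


Step 1: Compute log-barrier.
ln values: [1.6034, 1.5063]
phi = -(1.6034 + 1.5063) = -3.1097
Step 2: Compute augmented objective.
t*f(x) = 2.06*19.99 = 41.1794
Total = 41.1794 - 3.1097 = 38.0697


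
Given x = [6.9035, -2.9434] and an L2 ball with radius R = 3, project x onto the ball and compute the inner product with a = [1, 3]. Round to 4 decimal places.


Step 1: Compute ||x|| (intermediates to 6 decimals).
||x|| = sqrt(6.9035^2 + (-2.9434)^2) = 7.504793
Step 2: Project.
Since ||x|| > R, scale = R/||x|| = 3/7.504793 = 0.399745, proj(x) = scale * x
proj(x) = [2.75964, -1.176609]
Step 3: Dot product.
a^T * proj(x) = 1*2.75964 + 3*(-1.176609) = -0.7702


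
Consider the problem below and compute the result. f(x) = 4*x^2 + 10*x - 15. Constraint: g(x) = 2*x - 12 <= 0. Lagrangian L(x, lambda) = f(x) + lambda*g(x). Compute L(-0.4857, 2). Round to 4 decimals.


Step 1: Evaluate f(x).
f(-0.4857) = 4*(-0.4857)^2 + 10*(-0.4857) - 15 = -18.9134
Step 2: Evaluate g(x).
g(-0.4857) = 2*-0.4857 - 12 = -12.9714
Step 3: Compute Lagrangian.
L = -18.9134 + 2*-12.9714 = -44.8562


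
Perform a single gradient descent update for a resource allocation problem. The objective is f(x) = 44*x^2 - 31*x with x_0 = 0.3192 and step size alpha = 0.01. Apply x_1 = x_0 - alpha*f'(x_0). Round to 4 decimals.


We compute the gradient at x_0 and apply the update.
f'(x) = 88*x - 31
f'(0.3192) = 88*0.3192 - 31 = -2.9104
x_1 = 0.3192 - 0.01*-2.9104 = 0.3483


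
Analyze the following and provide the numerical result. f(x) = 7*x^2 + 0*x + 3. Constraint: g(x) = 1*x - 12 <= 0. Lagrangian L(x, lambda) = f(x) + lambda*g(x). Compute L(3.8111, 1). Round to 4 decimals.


Step 1: Evaluate f(x).
f(3.8111) = 7*3.8111^2 + 0*3.8111 + 3 = 104.6714
Step 2: Evaluate g(x).
g(3.8111) = 1*3.8111 - 12 = -8.1889
Step 3: Compute Lagrangian.
L = 104.6714 + 1*-8.1889 = 96.4825


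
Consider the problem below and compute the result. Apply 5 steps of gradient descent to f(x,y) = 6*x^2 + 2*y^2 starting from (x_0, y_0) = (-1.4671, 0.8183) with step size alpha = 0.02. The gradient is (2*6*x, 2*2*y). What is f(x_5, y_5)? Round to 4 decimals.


Gradient descent on f(x,y) = 6*x^2 + 2*y^2.
Starting point: (-1.4671, 0.8183), alpha = 0.02
Step 1: grad_x = 2*6*-1.4671 = -17.6052, grad_y = 2*2*0.8183 = 3.2732
  x_1 = -1.4671 - 0.02*-17.6052 = -1.115
  y_1 = 0.8183 - 0.02*3.2732 = 0.7528
Step 2: grad_x = 2*6*-1.115 = -13.38, grad_y = 2*2*0.7528 = 3.0113
  x_2 = -1.115 - 0.02*-13.38 = -0.8474
  y_2 = 0.7528 - 0.02*3.0113 = 0.6926
Step 3: grad_x = 2*6*-0.8474 = -10.1688, grad_y = 2*2*0.6926 = 2.7704
  x_3 = -0.8474 - 0.02*-10.1688 = -0.644
  y_3 = 0.6926 - 0.02*2.7704 = 0.6372
Step 4: grad_x = 2*6*-0.644 = -7.7283, grad_y = 2*2*0.6372 = 2.5488
  x_4 = -0.644 - 0.02*-7.7283 = -0.4895
  y_4 = 0.6372 - 0.02*2.5488 = 0.5862
Step 5: grad_x = 2*6*-0.4895 = -5.8735, grad_y = 2*2*0.5862 = 2.3449
  x_5 = -0.4895 - 0.02*-5.8735 = -0.372
  y_5 = 0.5862 - 0.02*2.3449 = 0.5393
f(-0.372, 0.5393) = 6*(-0.372)^2 + 2*0.5393^2 = 1.412


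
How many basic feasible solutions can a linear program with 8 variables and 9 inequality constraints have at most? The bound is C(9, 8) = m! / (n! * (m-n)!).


Each vertex corresponds to some choice of n active constraints out of m, so the number of vertices is at most C(m, n) = m! / (n!(m-n)!).
m = 9, n = 8
Numerator: 9 * 8 * 7 * 6 * 5 * 4 * 3 * 2
Denominator: 8! = 40320
C(9, 8) = 9


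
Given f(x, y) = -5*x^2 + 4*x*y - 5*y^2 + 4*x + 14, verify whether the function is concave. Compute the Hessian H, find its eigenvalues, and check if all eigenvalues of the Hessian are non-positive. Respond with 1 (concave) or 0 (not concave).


The Hessian of f(x,y) = -5*x^2 + 4*x*y - 5*y^2 + 4*x + 14 is:
H = [[-10, 4], [4, -10]]
Trace = -10 - 10 = -20
Determinant = -10*-10 - (4)^2 = 84
Discriminant = (-20)^2 - 4*84 = 64.0
Eigenvalues: lambda_1 = -14.0, lambda_2 = -6.0
The function is concave.

1


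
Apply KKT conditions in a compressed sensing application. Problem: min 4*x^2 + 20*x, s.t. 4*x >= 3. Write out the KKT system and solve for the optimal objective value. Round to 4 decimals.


Step 1: Try lambda = 0 (constraint inactive).
x_unc = -20/(2*4) = -2.5
Check: 4*-2.5 = -10.0 < 3 -- violated!
Step 2: Constraint must be active: 4*x = 3
x* = 3/4 = 0.75
lambda = (2*4*0.75 + 20)/4 = 6.5
Step 3: Compute optimal value.
f(x*) = 4*0.75^2 + 20*0.75 = 17.25


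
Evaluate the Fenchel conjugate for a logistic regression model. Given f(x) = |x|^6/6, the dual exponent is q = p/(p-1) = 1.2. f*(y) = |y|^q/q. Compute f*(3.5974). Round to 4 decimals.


The conjugate exponent q satisfies 1/p + 1/q = 1.
p = 6, so q = 6/(6 - 1) = 1.2
|y|^q = 3.5974^1.2 = 4.6471
f*(3.5974) = 4.6471 / 1.2 = 3.8726


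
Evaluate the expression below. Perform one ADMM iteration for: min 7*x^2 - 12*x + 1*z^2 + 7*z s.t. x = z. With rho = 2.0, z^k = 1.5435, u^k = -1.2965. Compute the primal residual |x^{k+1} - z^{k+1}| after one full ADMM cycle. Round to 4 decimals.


ADMM iteration with rho = 2.0, z^k = 1.5435, u^k = -1.2965
Step 1: x-update.
Minimize 7*x^2 - 12*x + (2.0/2)*(x - 1.5435 - 1.2965)^2
FOC: (2*7 + 2.0)*x = 12 + 2.0*(1.5435 + 1.2965)
x^{k+1} = 1.105
Step 2: z-update.
Minimize 1*z^2 + 7*z + (2.0/2)*(1.105 - z - 1.2965)^2
FOC: (2*1 + 2.0)*z = -7 + 2.0*(1.105 - 1.2965)
z^{k+1} = -1.8458
Step 3: u-update.
u^{k+1} = -1.2965 + 1.105 + 1.8458 = 1.6543
Step 4: Primal residual = |1.105 + 1.8458| = 2.9508


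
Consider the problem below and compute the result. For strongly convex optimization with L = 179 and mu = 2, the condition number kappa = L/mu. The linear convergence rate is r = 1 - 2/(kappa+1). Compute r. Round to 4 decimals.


Step 1: Compute the condition number.
kappa = L/mu = 179/2 = 89.5
Step 2: Compute the convergence rate.
r = 1 - 2/(kappa + 1) = 1 - 2*mu/(L + mu) = (L - mu)/(L + mu) = 177/181 = 0.9779


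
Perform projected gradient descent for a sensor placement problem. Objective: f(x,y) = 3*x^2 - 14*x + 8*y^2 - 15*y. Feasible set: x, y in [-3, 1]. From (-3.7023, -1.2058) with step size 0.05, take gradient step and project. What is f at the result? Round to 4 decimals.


Step 1: Compute gradient at (-3.7023, -1.2058).
grad_x = 2*3*-3.7023 - 14 = -36.2138
grad_y = 2*8*-1.2058 - 15 = -34.2928
Step 2: Gradient step.
x_raw = -3.7023 - 0.05*-36.2138 = -1.8916
y_raw = -1.2058 - 0.05*-34.2928 = 0.5088
Step 3: Project onto [-3, 1].
x_proj = clip(-1.8916) = -1.8916
y_proj = clip(0.5088) = 0.5088
Step 4: Evaluate f.
f(-1.8916, 0.5088) = 31.6559


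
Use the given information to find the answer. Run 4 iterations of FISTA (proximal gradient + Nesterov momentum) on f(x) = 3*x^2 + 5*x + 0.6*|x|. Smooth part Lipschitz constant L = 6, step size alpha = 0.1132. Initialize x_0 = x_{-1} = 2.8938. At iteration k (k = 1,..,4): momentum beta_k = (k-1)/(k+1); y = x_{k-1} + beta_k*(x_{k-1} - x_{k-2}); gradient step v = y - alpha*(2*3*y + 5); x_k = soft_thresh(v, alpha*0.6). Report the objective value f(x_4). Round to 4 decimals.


FISTA on f(x) = 3*x^2 + 5*x + 0.6*|x|
L = 6, alpha = 0.1132
Iteration 1: beta = 0.0, y = 2.8938 + 0.0*(2.8938 - 2.8938) = 2.8938
  grad(y) = 22.3628, v = y - alpha*grad = 0.3623
  prox(v) = soft_thresh(0.3623, 0.0679) = 0.2944
Iteration 2: beta = 0.3333, y = 0.2944 + 0.3333*(0.2944 - 2.8938) = -0.5721
  grad(y) = 1.5677, v = y - alpha*grad = -0.7495
  prox(v) = soft_thresh(-0.7495, 0.0679) = -0.6816
Iteration 3: beta = 0.5, y = -0.6816 + 0.5*(-0.6816 - 0.2944) = -1.1696
  grad(y) = -2.0176, v = y - alpha*grad = -0.9412
  prox(v) = soft_thresh(-0.9412, 0.0679) = -0.8733
Iteration 4: beta = 0.6, y = -0.8733 + 0.6*(-0.8733 + 0.6816) = -0.9883
  grad(y) = -0.9298, v = y - alpha*grad = -0.883
  prox(v) = soft_thresh(-0.883, 0.0679) = -0.8151
f(x_4) = 3*(-0.8151)^2 + 5*(-0.8151) + 0.6*|-0.8151| = -1.5933


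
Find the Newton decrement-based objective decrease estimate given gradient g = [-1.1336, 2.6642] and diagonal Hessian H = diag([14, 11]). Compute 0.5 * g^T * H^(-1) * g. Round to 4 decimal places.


Step 1: H is diagonal, so H^(-1) * g = [-0.081, 0.2422].
Step 2: g^T H^(-1) g = sum_i g_i^2 / H_ii
  = (-1.1336)^2/14 + (2.6642)^2/11
  = 0.0918 + 0.6453 = 0.7371
Step 3: Objective decrease = 0.5 * g^T H^(-1) g = 0.3685


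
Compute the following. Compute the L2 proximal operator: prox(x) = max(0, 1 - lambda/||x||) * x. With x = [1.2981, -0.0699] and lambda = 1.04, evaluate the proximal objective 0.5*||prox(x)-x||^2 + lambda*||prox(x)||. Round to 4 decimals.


Step 1: Compute ||x||.
||x|| = 1.3
Step 2: Compute scaling factor.
scale = max(0, 1 - 1.04/1.3) = 0.2
Step 3: prox(x) = [0.2596, -0.014]
||prox(x)|| = 0.26
Step 4: Proximal objective.
0.5*||prox-x||^2 = 0.5408
lambda*||prox|| = 0.2704
Total = 0.8112


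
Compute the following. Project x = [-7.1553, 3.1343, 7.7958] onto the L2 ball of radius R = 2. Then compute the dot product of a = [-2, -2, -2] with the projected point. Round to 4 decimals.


Step 1: Compute ||x|| (intermediates to 6 decimals).
||x|| = sqrt((-7.1553)^2 + 3.1343^2 + 7.7958^2) = 11.036152
Step 2: Project.
Since ||x|| > R, scale = R/||x|| = 2/11.036152 = 0.181223, proj(x) = scale * x
proj(x) = [-1.296705, 0.568007, 1.412778]
Step 3: Dot product.
a^T * proj(x) = -2*(-1.296705) - 2*0.568007 - 2*1.412778 = -1.3682


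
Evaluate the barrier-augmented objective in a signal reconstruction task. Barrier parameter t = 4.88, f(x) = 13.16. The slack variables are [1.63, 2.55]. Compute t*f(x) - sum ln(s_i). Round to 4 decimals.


Step 1: Compute log-barrier.
ln values: [0.4886, 0.9361]
phi = -(0.4886 + 0.9361) = -1.4247
Step 2: Compute augmented objective.
t*f(x) = 4.88*13.16 = 64.2208
Total = 64.2208 - 1.4247 = 62.7961


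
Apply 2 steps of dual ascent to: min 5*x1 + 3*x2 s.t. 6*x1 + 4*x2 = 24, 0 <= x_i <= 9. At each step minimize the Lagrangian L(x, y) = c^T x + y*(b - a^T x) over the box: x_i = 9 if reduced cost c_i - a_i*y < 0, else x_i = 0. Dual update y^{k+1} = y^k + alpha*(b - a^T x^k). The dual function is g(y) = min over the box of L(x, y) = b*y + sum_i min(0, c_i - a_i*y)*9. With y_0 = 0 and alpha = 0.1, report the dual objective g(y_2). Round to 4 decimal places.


Dual ascent for LP: min 5*x1 + 3*x2, 6*x1 + 4*x2 = 24, 0 <= x_i <= 9
Step 1: y^k = 0.0, reduced costs: (5.0, 3.0)
  x^k = (0.0, 0.0), subgradient = b - a^T x = 24.0
  y^{k+1} = 0.0 + 0.1*24.0 = 2.4
Step 2: y^k = 2.4, reduced costs: (-9.4, -6.6)
  x^k = (9.0, 9.0), subgradient = b - a^T x = -66.0
  y^{k+1} = 2.4 + 0.1*-66.0 = -4.2
Dual objective at y_2 = -4.2: reduced costs (30.2, 19.8), box minimizer x = (0.0, 0.0)
g(y_2) = b*y + (c1 - a1*y)*x1 + (c2 - a2*y)*x2 = 24*(-4.2) + 30.2*0.0 + 19.8*0.0 = -100.8 + 0.0 + 0.0 = -100.8


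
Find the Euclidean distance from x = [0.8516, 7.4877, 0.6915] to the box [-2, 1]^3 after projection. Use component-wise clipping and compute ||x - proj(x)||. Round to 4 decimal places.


Project each component onto [-2, 1].
clip(0.8516) = 0.8516, clip(7.4877) = 1.0, clip(0.6915) = 0.6915
Projection = [0.8516, 1.0, 0.6915]
Squared diffs: [0.0, 42.0903, 0.0]
Distance = sqrt(42.0903) = 6.4877


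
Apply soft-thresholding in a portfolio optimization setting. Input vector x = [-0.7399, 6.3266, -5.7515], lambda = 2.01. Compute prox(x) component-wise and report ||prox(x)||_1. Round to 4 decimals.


Soft-thresholding with lambda = 2.01:
prox(-0.7399) = sign(-0.7399)*max(|-0.7399| - 2.01, 0) = 0.0
prox(6.3266) = sign(6.3266)*max(|6.3266| - 2.01, 0) = 4.3166
prox(-5.7515) = sign(-5.7515)*max(|-5.7515| - 2.01, 0) = -3.7415
prox(x) = [0.0, 4.3166, -3.7415]
||prox(x)||_1 = 0.0 + 4.3166 + 3.7415 = 8.0581


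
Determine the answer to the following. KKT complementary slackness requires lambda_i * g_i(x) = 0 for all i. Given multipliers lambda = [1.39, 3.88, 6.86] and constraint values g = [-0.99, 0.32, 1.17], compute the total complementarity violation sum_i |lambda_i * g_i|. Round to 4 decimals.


KKT complementary slackness check:
lambda_1 * g_1 = 1.39 * -0.99 = -1.3761
lambda_2 * g_2 = 3.88 * 0.32 = 1.2416
lambda_3 * g_3 = 6.86 * 1.17 = 8.0262
Total violation = 1.3761 + 1.2416 + 8.0262 = 10.6439


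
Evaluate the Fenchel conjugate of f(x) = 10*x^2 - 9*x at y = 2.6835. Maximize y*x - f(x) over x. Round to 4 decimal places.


f*(y) = sup_x {y*x - a*x^2 - b*x} = sup_x {(y-b)*x - a*x^2}
FOC: (y - b) - 2a*x = 0 => x* = (y - b)/(2a)
x* = (2.6835 + 9)/(2*10) = 0.5842
f*(2.6835) = (y-b)^2/(4a) = (2.6835 + 9)^2/(4*10)
= 136.5042/40 = 3.4126


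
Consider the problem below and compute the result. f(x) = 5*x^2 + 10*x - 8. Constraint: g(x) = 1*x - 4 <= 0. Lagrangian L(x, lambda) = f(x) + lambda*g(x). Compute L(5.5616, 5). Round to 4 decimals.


Step 1: Evaluate f(x).
f(5.5616) = 5*5.5616^2 + 10*5.5616 - 8 = 202.273
Step 2: Evaluate g(x).
g(5.5616) = 1*5.5616 - 4 = 1.5616
Step 3: Compute Lagrangian.
L = 202.273 + 5*1.5616 = 210.081


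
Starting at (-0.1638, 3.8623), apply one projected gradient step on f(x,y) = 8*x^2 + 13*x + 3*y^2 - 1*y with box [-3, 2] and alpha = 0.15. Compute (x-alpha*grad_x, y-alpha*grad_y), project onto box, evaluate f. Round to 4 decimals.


Step 1: Compute gradient at (-0.1638, 3.8623).
grad_x = 2*8*-0.1638 + 13 = 10.3792
grad_y = 2*3*3.8623 - 1 = 22.1738
Step 2: Gradient step.
x_raw = -0.1638 - 0.15*10.3792 = -1.7207
y_raw = 3.8623 - 0.15*22.1738 = 0.5362
Step 3: Project onto [-3, 2].
x_proj = clip(-1.7207) = -1.7207
y_proj = clip(0.5362) = 0.5362
Step 4: Evaluate f.
f(-1.7207, 0.5362) = 1.6435


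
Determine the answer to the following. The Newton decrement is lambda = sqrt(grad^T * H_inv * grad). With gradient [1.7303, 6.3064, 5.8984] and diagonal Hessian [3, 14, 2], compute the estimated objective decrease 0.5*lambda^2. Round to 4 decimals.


Step 1: H is diagonal, so H^(-1) * g = [0.5768, 0.4505, 2.9492].
Step 2: g^T H^(-1) g = sum_i g_i^2 / H_ii
  = (1.7303)^2/3 + (6.3064)^2/14 + (5.8984)^2/2
  = 0.998 + 2.8408 + 17.3956 = 21.2343
Step 3: Objective decrease = 0.5 * g^T H^(-1) g = 10.6172


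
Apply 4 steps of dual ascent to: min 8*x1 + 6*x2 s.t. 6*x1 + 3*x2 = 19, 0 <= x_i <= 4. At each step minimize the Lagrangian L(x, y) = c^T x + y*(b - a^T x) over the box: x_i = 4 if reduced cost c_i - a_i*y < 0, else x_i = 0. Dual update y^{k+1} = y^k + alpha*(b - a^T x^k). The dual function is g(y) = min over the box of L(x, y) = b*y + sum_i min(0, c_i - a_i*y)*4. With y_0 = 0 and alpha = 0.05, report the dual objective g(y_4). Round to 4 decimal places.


Dual ascent for LP: min 8*x1 + 6*x2, 6*x1 + 3*x2 = 19, 0 <= x_i <= 4
Step 1: y^k = 0.0, reduced costs: (8.0, 6.0)
  x^k = (0.0, 0.0), subgradient = b - a^T x = 19.0
  y^{k+1} = 0.0 + 0.05*19.0 = 0.95
Step 2: y^k = 0.95, reduced costs: (2.3, 3.15)
  x^k = (0.0, 0.0), subgradient = b - a^T x = 19.0
  y^{k+1} = 0.95 + 0.05*19.0 = 1.9
Step 3: y^k = 1.9, reduced costs: (-3.4, 0.3)
  x^k = (4.0, 0.0), subgradient = b - a^T x = -5.0
  y^{k+1} = 1.9 + 0.05*-5.0 = 1.65
Step 4: y^k = 1.65, reduced costs: (-1.9, 1.05)
  x^k = (4.0, 0.0), subgradient = b - a^T x = -5.0
  y^{k+1} = 1.65 + 0.05*-5.0 = 1.4
Dual objective at y_4 = 1.4: reduced costs (-0.4, 1.8), box minimizer x = (4.0, 0.0)
g(y_4) = b*y + (c1 - a1*y)*x1 + (c2 - a2*y)*x2 = 19*1.4 + (-0.4)*4.0 + 1.8*0.0 = 26.6 - 1.6 + 0.0 = 25.0


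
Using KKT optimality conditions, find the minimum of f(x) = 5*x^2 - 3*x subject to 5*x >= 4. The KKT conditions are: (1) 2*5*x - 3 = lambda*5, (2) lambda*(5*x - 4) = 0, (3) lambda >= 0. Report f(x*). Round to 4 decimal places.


Step 1: Try lambda = 0 (constraint inactive).
x_unc = 3/(2*5) = 0.3
Check: 5*0.3 = 1.5 < 4 -- violated!
Step 2: Constraint must be active: 5*x = 4
x* = 4/5 = 0.8
lambda = (2*5*0.8 - 3)/5 = 1.0
Step 3: Compute optimal value.
f(x*) = 5*0.8^2 - 3*0.8 = 0.8


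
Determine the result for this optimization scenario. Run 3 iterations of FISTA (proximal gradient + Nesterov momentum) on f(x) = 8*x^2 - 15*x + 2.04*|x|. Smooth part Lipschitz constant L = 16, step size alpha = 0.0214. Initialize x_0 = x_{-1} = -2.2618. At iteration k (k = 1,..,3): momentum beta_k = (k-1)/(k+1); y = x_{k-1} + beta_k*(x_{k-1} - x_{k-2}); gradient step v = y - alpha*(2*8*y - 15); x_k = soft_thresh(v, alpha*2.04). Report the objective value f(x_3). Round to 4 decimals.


FISTA on f(x) = 8*x^2 - 15*x + 2.04*|x|
L = 16, alpha = 0.0214
Iteration 1: beta = 0.0, y = -2.2618 + 0.0*(-2.2618 + 2.2618) = -2.2618
  grad(y) = -51.1888, v = y - alpha*grad = -1.1664
  prox(v) = soft_thresh(-1.1664, 0.0437) = -1.1227
Iteration 2: beta = 0.3333, y = -1.1227 + 0.3333*(-1.1227 + 2.2618) = -0.743
  grad(y) = -26.8881, v = y - alpha*grad = -0.1676
  prox(v) = soft_thresh(-0.1676, 0.0437) = -0.1239
Iteration 3: beta = 0.5, y = -0.1239 + 0.5*(-0.1239 + 1.1227) = 0.3754
  grad(y) = -8.993, v = y - alpha*grad = 0.5679
  prox(v) = soft_thresh(0.5679, 0.0437) = 0.5242
f(x_3) = 8*0.5242^2 - 15*0.5242 + 2.04*|0.5242| = -4.5955


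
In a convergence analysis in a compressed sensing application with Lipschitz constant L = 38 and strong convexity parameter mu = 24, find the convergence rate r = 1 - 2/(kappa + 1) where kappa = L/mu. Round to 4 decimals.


Step 1: Compute the condition number.
kappa = L/mu = 38/24 = 1.5833
Step 2: Compute the convergence rate.
r = 1 - 2/(kappa + 1) = 1 - 2*mu/(L + mu) = (L - mu)/(L + mu) = 14/62 = 0.2258


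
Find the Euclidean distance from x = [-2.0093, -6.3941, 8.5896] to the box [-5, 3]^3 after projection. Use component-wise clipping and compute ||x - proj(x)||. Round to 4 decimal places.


Project each component onto [-5, 3].
clip(-2.0093) = -2.0093, clip(-6.3941) = -5.0, clip(8.5896) = 3.0
Projection = [-2.0093, -5.0, 3.0]
Squared diffs: [0.0, 1.9435, 31.2436]
Distance = sqrt(33.1871) = 5.7608


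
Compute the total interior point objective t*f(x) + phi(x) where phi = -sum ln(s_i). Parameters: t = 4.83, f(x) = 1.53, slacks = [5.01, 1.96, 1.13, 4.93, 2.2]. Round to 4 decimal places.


Step 1: Compute log-barrier.
ln values: [1.6114, 0.6729, 0.1222, 1.5953, 0.7885]
phi = -(1.6114 + 0.6729 + 0.1222 + 1.5953 + 0.7885) = -4.7904
Step 2: Compute augmented objective.
t*f(x) = 4.83*1.53 = 7.3899
Total = 7.3899 - 4.7904 = 2.5995


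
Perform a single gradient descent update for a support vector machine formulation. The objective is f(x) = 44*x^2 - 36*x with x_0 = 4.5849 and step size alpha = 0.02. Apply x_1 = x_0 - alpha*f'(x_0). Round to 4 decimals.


We compute the gradient at x_0 and apply the update.
f'(x) = 88*x - 36
f'(4.5849) = 88*4.5849 - 36 = 367.4712
x_1 = 4.5849 - 0.02*367.4712 = -2.7645


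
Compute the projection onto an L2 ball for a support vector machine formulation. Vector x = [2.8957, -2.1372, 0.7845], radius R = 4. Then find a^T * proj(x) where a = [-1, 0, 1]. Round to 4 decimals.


Step 1: Compute ||x|| (intermediates to 6 decimals).
||x|| = sqrt(2.8957^2 + (-2.1372)^2 + 0.7845^2) = 3.683496
Step 2: Project.
Since ||x|| <= R, proj = x (no scaling needed).
proj(x) = [2.8957, -2.1372, 0.7845]
Step 3: Dot product.
a^T * proj(x) = -1*2.8957 + 0*(-2.1372) + 1*0.7845 = -2.1112


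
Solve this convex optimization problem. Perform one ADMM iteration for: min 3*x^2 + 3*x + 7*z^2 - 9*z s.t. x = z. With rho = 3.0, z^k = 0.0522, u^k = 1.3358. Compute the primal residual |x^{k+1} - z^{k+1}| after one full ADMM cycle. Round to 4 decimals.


ADMM iteration with rho = 3.0, z^k = 0.0522, u^k = 1.3358
Step 1: x-update.
Minimize 3*x^2 + 3*x + (3.0/2)*(x - 0.0522 + 1.3358)^2
FOC: (2*3 + 3.0)*x = -3 + 3.0*(0.0522 - 1.3358)
x^{k+1} = -0.7612
Step 2: z-update.
Minimize 7*z^2 - 9*z + (3.0/2)*(-0.7612 - z + 1.3358)^2
FOC: (2*7 + 3.0)*z = 9 + 3.0*(-0.7612 + 1.3358)
z^{k+1} = 0.6308
Step 3: u-update.
u^{k+1} = 1.3358 - 0.7612 - 0.6308 = -0.0562
Step 4: Primal residual = |-0.7612 - 0.6308| = 1.392


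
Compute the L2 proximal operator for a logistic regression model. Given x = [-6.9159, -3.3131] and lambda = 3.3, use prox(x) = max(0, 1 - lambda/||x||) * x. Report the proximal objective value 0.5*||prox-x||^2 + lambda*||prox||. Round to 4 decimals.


Step 1: Compute ||x||.
||x|| = 7.6685
Step 2: Compute scaling factor.
scale = max(0, 1 - 3.3/7.6685) = 0.5697
Step 3: prox(x) = [-3.9398, -1.8874]
||prox(x)|| = 4.3685
Step 4: Proximal objective.
0.5*||prox-x||^2 = 5.445
lambda*||prox|| = 14.4161
Total = 19.8611


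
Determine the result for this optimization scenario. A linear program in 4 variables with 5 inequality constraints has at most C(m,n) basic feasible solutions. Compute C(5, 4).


Each vertex corresponds to some choice of n active constraints out of m, so the number of vertices is at most C(m, n) = m! / (n!(m-n)!).
m = 5, n = 4
Numerator: 5 * 4 * 3 * 2
Denominator: 4! = 24
C(5, 4) = 5


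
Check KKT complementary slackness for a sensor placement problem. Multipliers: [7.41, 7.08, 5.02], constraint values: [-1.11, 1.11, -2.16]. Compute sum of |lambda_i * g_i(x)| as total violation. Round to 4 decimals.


KKT complementary slackness check:
lambda_1 * g_1 = 7.41 * -1.11 = -8.2251
lambda_2 * g_2 = 7.08 * 1.11 = 7.8588
lambda_3 * g_3 = 5.02 * -2.16 = -10.8432
Total violation = 8.2251 + 7.8588 + 10.8432 = 26.9271


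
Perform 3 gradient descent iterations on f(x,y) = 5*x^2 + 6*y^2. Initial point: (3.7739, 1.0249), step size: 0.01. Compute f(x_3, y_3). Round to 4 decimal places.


Gradient descent on f(x,y) = 5*x^2 + 6*y^2.
Starting point: (3.7739, 1.0249), alpha = 0.01
Step 1: grad_x = 2*5*3.7739 = 37.739, grad_y = 2*6*1.0249 = 12.2988
  x_1 = 3.7739 - 0.01*37.739 = 3.3965
  y_1 = 1.0249 - 0.01*12.2988 = 0.9019
Step 2: grad_x = 2*5*3.3965 = 33.9651, grad_y = 2*6*0.9019 = 10.8229
  x_2 = 3.3965 - 0.01*33.9651 = 3.0569
  y_2 = 0.9019 - 0.01*10.8229 = 0.7937
Step 3: grad_x = 2*5*3.0569 = 30.5686, grad_y = 2*6*0.7937 = 9.5242
  x_3 = 3.0569 - 0.01*30.5686 = 2.7512
  y_3 = 0.7937 - 0.01*9.5242 = 0.6984
f(2.7512, 0.6984) = 5*2.7512^2 + 6*0.6984^2 = 40.7717


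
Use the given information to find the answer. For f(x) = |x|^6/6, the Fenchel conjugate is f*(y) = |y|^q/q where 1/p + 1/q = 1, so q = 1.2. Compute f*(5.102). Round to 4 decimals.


The conjugate exponent q satisfies 1/p + 1/q = 1.
p = 6, so q = 6/(6 - 1) = 1.2
|y|^q = 5.102^1.2 = 7.0679
f*(5.102) = 7.0679 / 1.2 = 5.8899


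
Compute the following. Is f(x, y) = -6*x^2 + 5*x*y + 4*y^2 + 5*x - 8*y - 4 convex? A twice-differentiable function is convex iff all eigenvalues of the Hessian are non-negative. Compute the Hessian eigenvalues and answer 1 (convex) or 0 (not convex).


The Hessian of f(x,y) = -6*x^2 + 5*x*y + 4*y^2 + 5*x - 8*y - 4 is:
H = [[-12, 5], [5, 8]]
Trace = -12 + 8 = -4
Determinant = -12*8 - (5)^2 = -121
Discriminant = (-4)^2 - 4*-121 = 500.0
Eigenvalues: lambda_1 = -13.1803, lambda_2 = 9.1803
The function is not convex.

0


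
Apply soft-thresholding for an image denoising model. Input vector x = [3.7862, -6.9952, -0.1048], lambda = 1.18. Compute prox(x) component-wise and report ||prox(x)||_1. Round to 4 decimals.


Soft-thresholding with lambda = 1.18:
prox(3.7862) = sign(3.7862)*max(|3.7862| - 1.18, 0) = 2.6062
prox(-6.9952) = sign(-6.9952)*max(|-6.9952| - 1.18, 0) = -5.8152
prox(-0.1048) = sign(-0.1048)*max(|-0.1048| - 1.18, 0) = 0.0
prox(x) = [2.6062, -5.8152, 0.0]
||prox(x)||_1 = 2.6062 + 5.8152 + 0.0 = 8.4214


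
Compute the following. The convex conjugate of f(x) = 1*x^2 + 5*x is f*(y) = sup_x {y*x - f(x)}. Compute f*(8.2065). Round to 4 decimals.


f*(y) = sup_x {y*x - a*x^2 - b*x} = sup_x {(y-b)*x - a*x^2}
FOC: (y - b) - 2a*x = 0 => x* = (y - b)/(2a)
x* = (8.2065 - 5)/(2*1) = 1.6033
f*(8.2065) = (y-b)^2/(4a) = (8.2065 - 5)^2/(4*1)
= 10.2816/4 = 2.5704


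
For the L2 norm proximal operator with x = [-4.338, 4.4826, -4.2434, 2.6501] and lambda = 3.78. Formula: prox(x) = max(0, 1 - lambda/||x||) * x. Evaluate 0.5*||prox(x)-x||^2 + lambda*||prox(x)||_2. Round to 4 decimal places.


Step 1: Compute ||x||.
||x|| = 7.9963
Step 2: Compute scaling factor.
scale = max(0, 1 - 3.78/7.9963) = 0.5273
Step 3: prox(x) = [-2.2874, 2.3636, -2.2375, 1.3974]
||prox(x)|| = 4.2163
Step 4: Proximal objective.
0.5*||prox-x||^2 = 7.1442
lambda*||prox|| = 15.9376
Total = 23.082


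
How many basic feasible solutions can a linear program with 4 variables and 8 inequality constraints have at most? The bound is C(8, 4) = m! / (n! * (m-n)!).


Each vertex corresponds to some choice of n active constraints out of m, so the number of vertices is at most C(m, n) = m! / (n!(m-n)!).
m = 8, n = 4
Numerator: 8 * 7 * 6 * 5
Denominator: 4! = 24
C(8, 4) = 70


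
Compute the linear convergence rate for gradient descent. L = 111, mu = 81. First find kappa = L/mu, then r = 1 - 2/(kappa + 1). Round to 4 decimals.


Step 1: Compute the condition number.
kappa = L/mu = 111/81 = 1.3704
Step 2: Compute the convergence rate.
r = 1 - 2/(kappa + 1) = 1 - 2*mu/(L + mu) = (L - mu)/(L + mu) = 30/192 = 0.1563


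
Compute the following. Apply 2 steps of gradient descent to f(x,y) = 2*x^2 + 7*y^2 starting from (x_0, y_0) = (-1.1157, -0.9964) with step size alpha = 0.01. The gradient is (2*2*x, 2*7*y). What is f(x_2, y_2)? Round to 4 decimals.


Gradient descent on f(x,y) = 2*x^2 + 7*y^2.
Starting point: (-1.1157, -0.9964), alpha = 0.01
Step 1: grad_x = 2*2*-1.1157 = -4.4628, grad_y = 2*7*-0.9964 = -13.9496
  x_1 = -1.1157 - 0.01*-4.4628 = -1.0711
  y_1 = -0.9964 - 0.01*-13.9496 = -0.8569
Step 2: grad_x = 2*2*-1.0711 = -4.2843, grad_y = 2*7*-0.8569 = -11.9967
  x_2 = -1.0711 - 0.01*-4.2843 = -1.0282
  y_2 = -0.8569 - 0.01*-11.9967 = -0.7369
f(-1.0282, -0.7369) = 2*(-1.0282)^2 + 7*(-0.7369)^2 = 5.916


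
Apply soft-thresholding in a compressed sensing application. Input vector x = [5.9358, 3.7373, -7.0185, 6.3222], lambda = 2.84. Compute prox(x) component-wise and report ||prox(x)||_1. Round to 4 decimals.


Soft-thresholding with lambda = 2.84:
prox(5.9358) = sign(5.9358)*max(|5.9358| - 2.84, 0) = 3.0958
prox(3.7373) = sign(3.7373)*max(|3.7373| - 2.84, 0) = 0.8973
prox(-7.0185) = sign(-7.0185)*max(|-7.0185| - 2.84, 0) = -4.1785
prox(6.3222) = sign(6.3222)*max(|6.3222| - 2.84, 0) = 3.4822
prox(x) = [3.0958, 0.8973, -4.1785, 3.4822]
||prox(x)||_1 = 3.0958 + 0.8973 + 4.1785 + 3.4822 = 11.6538


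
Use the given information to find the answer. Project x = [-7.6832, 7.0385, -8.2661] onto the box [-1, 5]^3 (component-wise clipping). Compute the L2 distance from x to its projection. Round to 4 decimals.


Project each component onto [-1, 5].
clip(-7.6832) = -1.0, clip(7.0385) = 5.0, clip(-8.2661) = -1.0
Projection = [-1.0, 5.0, -1.0]
Squared diffs: [44.6652, 4.1555, 52.7962]
Distance = sqrt(101.6169) = 10.0805


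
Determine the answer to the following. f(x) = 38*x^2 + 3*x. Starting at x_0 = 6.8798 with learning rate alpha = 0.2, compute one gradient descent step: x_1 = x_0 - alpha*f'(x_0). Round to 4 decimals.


We compute the gradient at x_0 and apply the update.
f'(x) = 76*x + 3
f'(6.8798) = 76*6.8798 + 3 = 525.8648
x_1 = 6.8798 - 0.2*525.8648 = -98.2932


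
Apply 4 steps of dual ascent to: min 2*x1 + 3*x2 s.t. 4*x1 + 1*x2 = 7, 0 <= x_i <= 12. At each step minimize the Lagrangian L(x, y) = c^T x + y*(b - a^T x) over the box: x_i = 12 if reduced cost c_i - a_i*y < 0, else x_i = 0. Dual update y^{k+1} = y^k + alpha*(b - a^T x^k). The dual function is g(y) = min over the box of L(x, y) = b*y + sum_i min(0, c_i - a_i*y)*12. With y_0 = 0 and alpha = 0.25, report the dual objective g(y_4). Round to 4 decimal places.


Dual ascent for LP: min 2*x1 + 3*x2, 4*x1 + 1*x2 = 7, 0 <= x_i <= 12
Step 1: y^k = 0.0, reduced costs: (2.0, 3.0)
  x^k = (0.0, 0.0), subgradient = b - a^T x = 7.0
  y^{k+1} = 0.0 + 0.25*7.0 = 1.75
Step 2: y^k = 1.75, reduced costs: (-5.0, 1.25)
  x^k = (12.0, 0.0), subgradient = b - a^T x = -41.0
  y^{k+1} = 1.75 + 0.25*-41.0 = -8.5
Step 3: y^k = -8.5, reduced costs: (36.0, 11.5)
  x^k = (0.0, 0.0), subgradient = b - a^T x = 7.0
  y^{k+1} = -8.5 + 0.25*7.0 = -6.75
Step 4: y^k = -6.75, reduced costs: (29.0, 9.75)
  x^k = (0.0, 0.0), subgradient = b - a^T x = 7.0
  y^{k+1} = -6.75 + 0.25*7.0 = -5.0
Dual objective at y_4 = -5.0: reduced costs (22.0, 8.0), box minimizer x = (0.0, 0.0)
g(y_4) = b*y + (c1 - a1*y)*x1 + (c2 - a2*y)*x2 = 7*(-5.0) + 22.0*0.0 + 8.0*0.0 = -35.0 + 0.0 + 0.0 = -35.0


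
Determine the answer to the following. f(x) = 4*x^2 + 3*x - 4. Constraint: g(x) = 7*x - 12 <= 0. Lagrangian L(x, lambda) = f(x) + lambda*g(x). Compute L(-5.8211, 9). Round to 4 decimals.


Step 1: Evaluate f(x).
f(-5.8211) = 4*(-5.8211)^2 + 3*(-5.8211) - 4 = 114.0775
Step 2: Evaluate g(x).
g(-5.8211) = 7*-5.8211 - 12 = -52.7477
Step 3: Compute Lagrangian.
L = 114.0775 + 9*-52.7477 = -360.6518


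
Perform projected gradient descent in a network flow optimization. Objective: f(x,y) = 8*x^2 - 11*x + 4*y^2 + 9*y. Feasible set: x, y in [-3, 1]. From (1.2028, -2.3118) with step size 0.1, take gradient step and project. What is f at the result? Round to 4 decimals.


Step 1: Compute gradient at (1.2028, -2.3118).
grad_x = 2*8*1.2028 - 11 = 8.2448
grad_y = 2*4*-2.3118 + 9 = -9.4944
Step 2: Gradient step.
x_raw = 1.2028 - 0.1*8.2448 = 0.3783
y_raw = -2.3118 - 0.1*-9.4944 = -1.3624
Step 3: Project onto [-3, 1].
x_proj = clip(0.3783) = 0.3783
y_proj = clip(-1.3624) = -1.3624
Step 4: Evaluate f.
f(0.3783, -1.3624) = -7.8537


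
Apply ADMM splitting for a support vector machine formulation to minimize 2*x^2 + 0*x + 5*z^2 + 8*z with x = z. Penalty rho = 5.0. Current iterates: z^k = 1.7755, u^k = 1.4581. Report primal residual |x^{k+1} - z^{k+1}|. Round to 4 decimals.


ADMM iteration with rho = 5.0, z^k = 1.7755, u^k = 1.4581
Step 1: x-update.
Minimize 2*x^2 + 0*x + (5.0/2)*(x - 1.7755 + 1.4581)^2
FOC: (2*2 + 5.0)*x = 0 + 5.0*(1.7755 - 1.4581)
x^{k+1} = 0.1763
Step 2: z-update.
Minimize 5*z^2 + 8*z + (5.0/2)*(0.1763 - z + 1.4581)^2
FOC: (2*5 + 5.0)*z = -8 + 5.0*(0.1763 + 1.4581)
z^{k+1} = 0.0115
Step 3: u-update.
u^{k+1} = 1.4581 + 0.1763 - 0.0115 = 1.623
Step 4: Primal residual = |0.1763 - 0.0115| = 0.1649


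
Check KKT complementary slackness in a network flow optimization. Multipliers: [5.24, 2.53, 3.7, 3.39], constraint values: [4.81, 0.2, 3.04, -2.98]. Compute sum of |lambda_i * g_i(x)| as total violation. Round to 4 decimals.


KKT complementary slackness check:
lambda_1 * g_1 = 5.24 * 4.81 = 25.2044
lambda_2 * g_2 = 2.53 * 0.2 = 0.506
lambda_3 * g_3 = 3.7 * 3.04 = 11.248
lambda_4 * g_4 = 3.39 * -2.98 = -10.1022
Total violation = 25.2044 + 0.506 + 11.248 + 10.1022 = 47.0606


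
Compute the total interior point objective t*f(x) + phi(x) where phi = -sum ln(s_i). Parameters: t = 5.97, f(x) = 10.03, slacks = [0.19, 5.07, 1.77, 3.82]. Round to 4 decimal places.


Step 1: Compute log-barrier.
ln values: [-1.6607, 1.6233, 0.571, 1.3403]
phi = -(-1.6607 + 1.6233 + 0.571 + 1.3403) = -1.8738
Step 2: Compute augmented objective.
t*f(x) = 5.97*10.03 = 59.8791
Total = 59.8791 - 1.8738 = 58.0053


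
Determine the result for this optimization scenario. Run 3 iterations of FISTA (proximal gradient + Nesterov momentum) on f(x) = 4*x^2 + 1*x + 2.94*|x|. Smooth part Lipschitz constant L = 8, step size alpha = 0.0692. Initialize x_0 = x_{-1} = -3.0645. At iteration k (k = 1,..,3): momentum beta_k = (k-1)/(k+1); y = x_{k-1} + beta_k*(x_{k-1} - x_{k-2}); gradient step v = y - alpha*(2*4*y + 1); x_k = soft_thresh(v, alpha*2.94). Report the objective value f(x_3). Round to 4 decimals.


FISTA on f(x) = 4*x^2 + 1*x + 2.94*|x|
L = 8, alpha = 0.0692
Iteration 1: beta = 0.0, y = -3.0645 + 0.0*(-3.0645 + 3.0645) = -3.0645
  grad(y) = -23.516, v = y - alpha*grad = -1.4372
  prox(v) = soft_thresh(-1.4372, 0.2034) = -1.2337
Iteration 2: beta = 0.3333, y = -1.2337 + 0.3333*(-1.2337 + 3.0645) = -0.6235
  grad(y) = -3.9879, v = y - alpha*grad = -0.3475
  prox(v) = soft_thresh(-0.3475, 0.2034) = -0.1441
Iteration 3: beta = 0.5, y = -0.1441 + 0.5*(-0.1441 + 1.2337) = 0.4008
  grad(y) = 4.206, v = y - alpha*grad = 0.1097
  prox(v) = soft_thresh(0.1097, 0.2034) = 0.0
f(x_3) = 4*0.0^2 + 1*0.0 + 2.94*|0.0| = 0.0
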